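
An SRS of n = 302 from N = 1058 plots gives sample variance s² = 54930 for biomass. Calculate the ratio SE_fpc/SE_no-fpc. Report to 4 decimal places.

0.8453

f = n/N = 302/1058 = 0.28544423.
SE_no-fpc = √(s²/n) = 13.486564; SE_fpc = √((1−f)s²/n) = 11.400382.
Ratio = √(1−f) = 0.84531400.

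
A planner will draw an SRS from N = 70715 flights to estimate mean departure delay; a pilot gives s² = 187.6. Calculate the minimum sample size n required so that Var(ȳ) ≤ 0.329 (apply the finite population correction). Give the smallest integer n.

Without fpc, n₀ = s²/D = 187.6/0.329 = 570.2128.
With fpc, (1 − n/N)·s²/n ≤ D requires n ≥ n₀/(1 + n₀/N) = 570.2128/(1 + 570.2128/70715) = 565.6516.
Rounding up, n = 566.

566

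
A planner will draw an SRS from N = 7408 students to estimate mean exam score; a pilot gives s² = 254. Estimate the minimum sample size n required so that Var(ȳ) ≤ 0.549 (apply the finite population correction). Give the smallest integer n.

436

Without fpc, n₀ = s²/D = 254/0.549 = 462.6594.
With fpc, (1 − n/N)·s²/n ≤ D requires n ≥ n₀/(1 + n₀/N) = 462.6594/(1 + 462.6594/7408) = 435.4630.
Rounding up, n = 436.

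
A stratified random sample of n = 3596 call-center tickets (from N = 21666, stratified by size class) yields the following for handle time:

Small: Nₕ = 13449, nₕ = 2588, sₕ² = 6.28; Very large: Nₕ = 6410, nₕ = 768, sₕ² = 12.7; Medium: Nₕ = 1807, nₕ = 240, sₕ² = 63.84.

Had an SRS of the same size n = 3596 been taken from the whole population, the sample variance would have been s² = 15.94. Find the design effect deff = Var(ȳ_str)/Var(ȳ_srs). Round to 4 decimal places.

Var(ȳ_str) = Σ Wₕ²(1−fₕ)sₕ²/nₕ with Wₕ = Nₕ/21666:
  Small: (13449/21666)²·(1−2588/13449)·6.28/2588 = 7.5508823 × 10^-4
  Very large: (6410/21666)²·(1−768/6410)·12.7/768 = 0.0012740197
  Medium: (1807/21666)²·(1−240/1807)·63.84/240 = 0.0016045428
  → Var(ȳ_str) = 0.0036336507.
Var(ȳ_srs) = (1 − 3596/21666)·15.94/3596 = 0.0036969881.
deff = 0.0036336507 / 0.0036969881 = 0.9829.

0.9829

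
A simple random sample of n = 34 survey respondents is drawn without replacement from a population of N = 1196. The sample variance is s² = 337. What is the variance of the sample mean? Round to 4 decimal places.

Under SRS without replacement, Var(ȳ) = (1 − f)·s²/n with f = n/N = 34/1196 = 0.02842809.
Var(ȳ) = (1 − 0.02842809)·337/34 = 0.97157191·9.9117647 = 9.6299921.

9.6300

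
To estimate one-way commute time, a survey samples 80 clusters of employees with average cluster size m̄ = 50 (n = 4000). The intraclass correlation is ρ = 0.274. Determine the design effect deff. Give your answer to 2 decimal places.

deff = 1 + (50 − 1)·0.274 = 1 + 13.426 = 14.426.

14.43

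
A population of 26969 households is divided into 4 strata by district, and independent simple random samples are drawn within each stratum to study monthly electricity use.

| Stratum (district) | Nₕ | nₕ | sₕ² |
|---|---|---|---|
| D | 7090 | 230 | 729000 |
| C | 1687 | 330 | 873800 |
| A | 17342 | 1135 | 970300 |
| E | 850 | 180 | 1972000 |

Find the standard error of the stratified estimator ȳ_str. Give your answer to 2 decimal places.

Var(ȳ_str) = Σₕ Wₕ²(1 − fₕ)sₕ²/nₕ with Wₕ = Nₕ/N, N = 26969.
D: Wₕ = 0.26289443; term = 0.26289443²·(1 − 0.03244006)·729000/230 = 211.95338.
C: Wₕ = 0.06255330; term = 0.06255330²·(1 − 0.19561352)·873800/330 = 8.334189.
A: Wₕ = 0.64303460; term = 0.64303460²·(1 − 0.06544805)·970300/1135 = 330.35607.
E: Wₕ = 0.03151767; term = 0.03151767²·(1 − 0.21176471)·1972000/180 = 8.578245.
Sum = 559.22188.
SE = √(559.22188) = 23.65.

23.65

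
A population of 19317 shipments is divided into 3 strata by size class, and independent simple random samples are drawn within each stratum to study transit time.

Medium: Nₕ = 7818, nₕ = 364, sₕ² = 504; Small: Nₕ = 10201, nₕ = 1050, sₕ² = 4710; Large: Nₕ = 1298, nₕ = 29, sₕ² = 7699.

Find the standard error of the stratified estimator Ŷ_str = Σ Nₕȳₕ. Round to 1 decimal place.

30605.9

Var(Ŷ_str) = Σₕ Nₕ²(1 − fₕ)sₕ²/nₕ.
Medium: 7818²·(1 − 364/7818)·504/364 = 8.0688977 × 10^7.
Small: 10201²·(1 − 1050/10201)·4710/1050 = 4.1873852 × 10^8.
Large: 1298²·(1 − 29/1298)·7699/29 = 4.3729311 × 10^8.
Sum = 9.3672061 × 10^8.
SE = √(9.3672061 × 10^8) = 30605.9.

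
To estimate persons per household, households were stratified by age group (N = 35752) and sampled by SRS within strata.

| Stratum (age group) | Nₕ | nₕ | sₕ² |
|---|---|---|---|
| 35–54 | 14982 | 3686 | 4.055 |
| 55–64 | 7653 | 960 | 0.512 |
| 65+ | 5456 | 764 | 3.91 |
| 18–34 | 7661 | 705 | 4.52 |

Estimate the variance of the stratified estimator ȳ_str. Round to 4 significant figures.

5.368 × 10^-4

Var(ȳ_str) = Σₕ Wₕ²(1 − fₕ)sₕ²/nₕ with Wₕ = Nₕ/N, N = 35752.
35–54: Wₕ = 0.41905348; term = 0.41905348²·(1 − 0.24602857)·4.055/3686 = 1.4565632 × 10^-4.
55–64: Wₕ = 0.21405795; term = 0.21405795²·(1 − 0.12544100)·0.512/960 = 2.1372267 × 10^-5.
65+: Wₕ = 0.15260685; term = 0.15260685²·(1 − 0.14002933)·3.91/764 = 1.0249793 × 10^-4.
18–34: Wₕ = 0.21428172; term = 0.21428172²·(1 − 0.09202454)·4.52/705 = 2.6729675 × 10^-4.
Sum = 5.3682327 × 10^-4.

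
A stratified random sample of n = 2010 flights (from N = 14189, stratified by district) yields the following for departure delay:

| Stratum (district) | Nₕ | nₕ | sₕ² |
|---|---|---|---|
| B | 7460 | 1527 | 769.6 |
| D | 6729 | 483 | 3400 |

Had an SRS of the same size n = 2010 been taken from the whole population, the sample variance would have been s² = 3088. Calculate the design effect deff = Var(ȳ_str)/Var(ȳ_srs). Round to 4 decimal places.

1.1984

Var(ȳ_str) = Σ Wₕ²(1−fₕ)sₕ²/nₕ with Wₕ = Nₕ/14189:
  B: (7460/14189)²·(1−1527/7460)·769.6/1527 = 0.11079894
  D: (6729/14189)²·(1−483/6729)·3400/483 = 1.4695376
  → Var(ȳ_str) = 1.5803365.
Var(ȳ_srs) = (1 − 2010/14189)·3088/2010 = 1.318685.
deff = 1.5803365 / 1.318685 = 1.1984.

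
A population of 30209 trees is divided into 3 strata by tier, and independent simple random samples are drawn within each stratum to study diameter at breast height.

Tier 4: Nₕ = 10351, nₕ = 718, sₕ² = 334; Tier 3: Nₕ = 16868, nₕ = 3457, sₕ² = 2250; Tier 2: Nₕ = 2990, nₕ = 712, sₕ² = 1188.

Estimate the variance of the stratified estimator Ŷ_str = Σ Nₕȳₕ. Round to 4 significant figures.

Var(Ŷ_str) = Σₕ Nₕ²(1 − fₕ)sₕ²/nₕ.
Tier 4: 10351²·(1 − 718/10351)·334/718 = 4.6383754 × 10^7.
Tier 3: 16868²·(1 − 3457/16868)·2250/3457 = 1.4723393 × 10^8.
Tier 2: 2990²·(1 − 712/2990)·1188/712 = 1.1364788 × 10^7.
Sum = 2.0498247 × 10^8.

2.050 × 10^8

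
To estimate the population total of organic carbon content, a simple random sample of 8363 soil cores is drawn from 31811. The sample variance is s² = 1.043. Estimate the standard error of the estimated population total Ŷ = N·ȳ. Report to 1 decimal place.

Var(Ŷ) = N²·Var(ȳ) = N²·(1 − n/N)·s²/n.
f = 8363/31811 = 0.26289648; Var(ȳ) = 0.73710352·1.043/8363 = 9.192861 × 10^-5.
Var(Ŷ) = 31811² · (9.192861 × 10^-5) = 93026.212.
SE(Ŷ) = √(93026.212) = 305.0.

305.0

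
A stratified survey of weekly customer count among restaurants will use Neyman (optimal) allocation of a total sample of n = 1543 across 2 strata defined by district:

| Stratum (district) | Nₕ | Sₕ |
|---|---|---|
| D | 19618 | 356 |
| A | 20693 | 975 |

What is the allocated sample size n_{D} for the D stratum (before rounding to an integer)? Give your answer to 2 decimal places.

396.78

Neyman allocation: nₕ = n·NₕSₕ / Σⱼ NⱼSⱼ.
Σ NⱼSⱼ = 19618·356 + 20693·975 = 2.7159683 × 10^7.
n_{D} = 1543·19618·356 / (2.7159683 × 10^7) = 396.78.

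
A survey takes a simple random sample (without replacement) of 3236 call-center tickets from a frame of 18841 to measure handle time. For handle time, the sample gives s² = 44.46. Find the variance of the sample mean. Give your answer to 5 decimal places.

Under SRS without replacement, Var(ȳ) = (1 − f)·s²/n with f = n/N = 3236/18841 = 0.17175309.
Var(ȳ) = (1 − 0.17175309)·44.46/3236 = 0.82824691·0.013739184 = 0.011379437.

0.01138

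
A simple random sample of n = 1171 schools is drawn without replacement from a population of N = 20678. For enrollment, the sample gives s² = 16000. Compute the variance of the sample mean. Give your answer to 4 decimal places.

Under SRS without replacement, Var(ȳ) = (1 − f)·s²/n with f = n/N = 1171/20678 = 0.05663024.
Var(ȳ) = (1 − 0.05663024)·16000/1171 = 0.94336976·13.663535 = 12.889766.

12.8898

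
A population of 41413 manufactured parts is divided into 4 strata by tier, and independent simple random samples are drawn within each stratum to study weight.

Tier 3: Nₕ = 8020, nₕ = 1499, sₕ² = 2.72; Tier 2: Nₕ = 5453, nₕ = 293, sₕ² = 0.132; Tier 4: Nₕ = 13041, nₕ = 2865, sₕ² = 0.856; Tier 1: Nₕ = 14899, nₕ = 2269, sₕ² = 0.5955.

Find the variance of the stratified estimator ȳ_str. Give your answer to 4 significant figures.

1.146 × 10^-4

Var(ȳ_str) = Σₕ Wₕ²(1 − fₕ)sₕ²/nₕ with Wₕ = Nₕ/N, N = 41413.
Tier 3: Wₕ = 0.19365900; term = 0.19365900²·(1 − 0.18690773)·2.72/1499 = 5.5332775 × 10^-5.
Tier 2: Wₕ = 0.13167363; term = 0.13167363²·(1 − 0.05373189)·0.132/293 = 7.391254 × 10^-6.
Tier 4: Wₕ = 0.31490112; term = 0.31490112²·(1 − 0.21969174)·0.856/2865 = 2.3118718 × 10^-5.
Tier 1: Wₕ = 0.35976626; term = 0.35976626²·(1 − 0.15229210)·0.5955/2269 = 2.8796145 × 10^-5.
Sum = 1.1463889 × 10^-4.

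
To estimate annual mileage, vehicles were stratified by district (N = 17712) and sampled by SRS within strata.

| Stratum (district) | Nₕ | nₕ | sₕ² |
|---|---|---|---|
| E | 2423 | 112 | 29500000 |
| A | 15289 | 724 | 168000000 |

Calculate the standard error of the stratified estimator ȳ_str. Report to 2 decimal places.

Var(ȳ_str) = Σₕ Wₕ²(1 − fₕ)sₕ²/nₕ with Wₕ = Nₕ/N, N = 17712.
E: Wₕ = 0.13679991; term = 0.13679991²·(1 − 0.04622369)·29500000/112 = 4701.3453.
A: Wₕ = 0.86320009; term = 0.86320009²·(1 − 0.04735431)·168000000/724 = 164711.94.
Sum = 169413.29.
SE = √(169413.29) = 411.60.

411.60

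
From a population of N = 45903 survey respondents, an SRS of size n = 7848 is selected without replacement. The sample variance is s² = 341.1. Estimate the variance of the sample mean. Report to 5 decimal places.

0.03603

Under SRS without replacement, Var(ȳ) = (1 − f)·s²/n with f = n/N = 7848/45903 = 0.17096922.
Var(ȳ) = (1 − 0.17096922)·341.1/7848 = 0.82903078·0.043463303 = 0.036032416.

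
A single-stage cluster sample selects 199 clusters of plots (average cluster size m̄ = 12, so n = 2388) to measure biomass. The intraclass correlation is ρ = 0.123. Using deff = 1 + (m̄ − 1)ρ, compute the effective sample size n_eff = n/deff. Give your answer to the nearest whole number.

deff = 1 + (12 − 1)·0.123 = 1 + 1.353 = 2.353.
n_eff = 2388 / 2.353 = 1015.

1015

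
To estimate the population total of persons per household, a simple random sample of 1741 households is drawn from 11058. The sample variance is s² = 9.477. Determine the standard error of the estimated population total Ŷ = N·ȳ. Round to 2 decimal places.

748.88

Var(Ŷ) = N²·Var(ȳ) = N²·(1 − n/N)·s²/n.
f = 1741/11058 = 0.15744258; Var(ȳ) = 0.84255742·9.477/1741 = 0.0045863967.
Var(Ŷ) = 11058² · 0.0045863967 = 560821.67.
SE(Ŷ) = √(560821.67) = 748.88.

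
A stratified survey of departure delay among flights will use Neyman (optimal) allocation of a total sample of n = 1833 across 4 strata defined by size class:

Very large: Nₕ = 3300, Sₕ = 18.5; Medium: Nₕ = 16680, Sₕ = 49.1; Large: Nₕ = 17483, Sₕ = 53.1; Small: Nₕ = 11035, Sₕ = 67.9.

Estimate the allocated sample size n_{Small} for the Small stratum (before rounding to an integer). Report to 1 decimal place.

Neyman allocation: nₕ = n·NₕSₕ / Σⱼ NⱼSⱼ.
Σ NⱼSⱼ = 3300·18.5 + 16680·49.1 + 17483·53.1 + 11035·67.9 = 2.5576618 × 10^6.
n_{Small} = 1833·11035·67.9 / (2.5576618 × 10^6) = 537.0.

537.0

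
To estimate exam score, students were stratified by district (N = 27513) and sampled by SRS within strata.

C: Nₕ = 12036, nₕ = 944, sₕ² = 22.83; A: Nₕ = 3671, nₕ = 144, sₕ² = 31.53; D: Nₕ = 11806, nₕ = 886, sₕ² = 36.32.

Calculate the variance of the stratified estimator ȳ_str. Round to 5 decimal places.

Var(ȳ_str) = Σₕ Wₕ²(1 − fₕ)sₕ²/nₕ with Wₕ = Nₕ/N, N = 27513.
C: Wₕ = 0.43746593; term = 0.43746593²·(1 − 0.07843137)·22.83/944 = 0.0042653047.
A: Wₕ = 0.13342783; term = 0.13342783²·(1 − 0.03922637)·31.53/144 = 0.0037452036.
D: Wₕ = 0.42910624; term = 0.42910624²·(1 − 0.07504659)·36.32/886 = 0.0069817073.
Sum = 0.014992216.

0.01499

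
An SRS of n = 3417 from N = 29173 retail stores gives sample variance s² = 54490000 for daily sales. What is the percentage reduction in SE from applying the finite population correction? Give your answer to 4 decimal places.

f = n/N = 3417/29173 = 0.11712885.
SE_no-fpc = √(s²/n) = 126.28039; SE_fpc = √((1−f)s²/n) = 118.6546.
Ratio = √(1−f) = 0.93961223. Reduction = 100·(1 − 0.93961223) = 6.0388%.

6.0388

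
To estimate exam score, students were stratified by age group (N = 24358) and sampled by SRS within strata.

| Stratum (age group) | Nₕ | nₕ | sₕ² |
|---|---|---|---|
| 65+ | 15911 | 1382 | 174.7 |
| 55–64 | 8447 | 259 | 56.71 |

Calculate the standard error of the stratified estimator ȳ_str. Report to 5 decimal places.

Var(ȳ_str) = Σₕ Wₕ²(1 − fₕ)sₕ²/nₕ with Wₕ = Nₕ/N, N = 24358.
65+: Wₕ = 0.65321455; term = 0.65321455²·(1 − 0.08685815)·174.7/1382 = 0.049253241.
55–64: Wₕ = 0.34678545; term = 0.34678545²·(1 − 0.03066177)·56.71/259 = 0.025524483.
Sum = 0.074777724.
SE = √(0.074777724) = 0.27346.

0.27346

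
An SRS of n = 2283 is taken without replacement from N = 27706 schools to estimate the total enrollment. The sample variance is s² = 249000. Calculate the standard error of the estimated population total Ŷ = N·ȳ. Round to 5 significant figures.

Var(Ŷ) = N²·Var(ȳ) = N²·(1 − n/N)·s²/n.
f = 2283/27706 = 0.08240092; Var(ȳ) = 0.91759908·249000/2283 = 100.07979.
Var(Ŷ) = 27706² · 100.07979 = 7.6823492 × 10^10.
SE(Ŷ) = √(7.6823492 × 10^10) = 277170.

277170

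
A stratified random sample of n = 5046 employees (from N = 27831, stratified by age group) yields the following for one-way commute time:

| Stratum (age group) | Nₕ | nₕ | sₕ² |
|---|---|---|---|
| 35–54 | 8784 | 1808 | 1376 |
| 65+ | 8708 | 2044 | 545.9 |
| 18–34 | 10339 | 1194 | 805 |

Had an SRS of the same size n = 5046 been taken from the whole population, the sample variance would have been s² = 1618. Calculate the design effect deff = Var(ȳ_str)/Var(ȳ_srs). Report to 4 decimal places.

0.6191

Var(ȳ_str) = Σ Wₕ²(1−fₕ)sₕ²/nₕ with Wₕ = Nₕ/27831:
  35–54: (8784/27831)²·(1−1808/8784)·1376/1808 = 0.060208968
  65+: (8708/27831)²·(1−2044/8708)·545.9/2044 = 0.02000912
  18–34: (10339/27831)²·(1−1194/10339)·805/1194 = 0.082299307
  → Var(ȳ_str) = 0.1625174.
Var(ȳ_srs) = (1 − 5046/27831)·1618/5046 = 0.26251341.
deff = 0.1625174 / 0.26251341 = 0.6191.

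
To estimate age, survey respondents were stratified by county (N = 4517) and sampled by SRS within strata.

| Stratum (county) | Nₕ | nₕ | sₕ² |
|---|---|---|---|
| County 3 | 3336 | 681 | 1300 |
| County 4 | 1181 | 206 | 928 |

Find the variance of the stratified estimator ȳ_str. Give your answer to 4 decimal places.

Var(ȳ_str) = Σₕ Wₕ²(1 − fₕ)sₕ²/nₕ with Wₕ = Nₕ/N, N = 4517.
County 3: Wₕ = 0.73854328; term = 0.73854328²·(1 − 0.20413669)·1300/681 = 0.82867956.
County 4: Wₕ = 0.26145672; term = 0.26145672²·(1 − 0.17442845)·928/206 = 0.25423485.
Sum = 1.0829144.

1.0829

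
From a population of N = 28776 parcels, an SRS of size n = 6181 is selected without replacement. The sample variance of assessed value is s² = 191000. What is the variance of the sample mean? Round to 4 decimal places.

Under SRS without replacement, Var(ȳ) = (1 − f)·s²/n with f = n/N = 6181/28776 = 0.21479705.
Var(ȳ) = (1 − 0.21479705)·191000/6181 = 0.78520295·30.901149 = 24.263673.

24.2637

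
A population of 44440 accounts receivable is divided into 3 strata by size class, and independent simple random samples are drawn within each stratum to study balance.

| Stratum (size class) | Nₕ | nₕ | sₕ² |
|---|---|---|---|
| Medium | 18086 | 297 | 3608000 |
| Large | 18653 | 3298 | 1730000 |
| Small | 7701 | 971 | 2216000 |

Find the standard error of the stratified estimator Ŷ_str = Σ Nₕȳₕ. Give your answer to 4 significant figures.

Var(Ŷ_str) = Σₕ Nₕ²(1 − fₕ)sₕ²/nₕ.
Medium: 18086²·(1 − 297/18086)·3608000/297 = 3.9084462 × 10^12.
Large: 18653²·(1 − 3298/18653)·1730000/3298 = 1.502429 × 10^11.
Small: 7701²·(1 − 971/7701)·2216000/971 = 1.1828038 × 10^11.
Sum = 4.1769695 × 10^12.
SE = √(4.1769695 × 10^12) = 2.044 × 10^6.

2.044 × 10^6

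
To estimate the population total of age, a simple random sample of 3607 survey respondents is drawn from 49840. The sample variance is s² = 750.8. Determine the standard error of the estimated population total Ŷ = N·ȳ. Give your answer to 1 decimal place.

Var(Ŷ) = N²·Var(ȳ) = N²·(1 − n/N)·s²/n.
f = 3607/49840 = 0.07237159; Var(ȳ) = 0.92762841·750.8/3607 = 0.19308661.
Var(Ŷ) = 49840² · 0.19308661 = 4.7963208 × 10^8.
SE(Ŷ) = √(4.7963208 × 10^8) = 21900.5.

21900.5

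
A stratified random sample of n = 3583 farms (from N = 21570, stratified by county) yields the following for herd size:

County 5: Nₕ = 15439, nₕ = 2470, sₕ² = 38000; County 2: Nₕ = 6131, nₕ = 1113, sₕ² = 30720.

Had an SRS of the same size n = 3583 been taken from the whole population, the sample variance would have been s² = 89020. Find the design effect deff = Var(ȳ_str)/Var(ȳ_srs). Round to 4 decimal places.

Var(ȳ_str) = Σ Wₕ²(1−fₕ)sₕ²/nₕ with Wₕ = Nₕ/21570:
  County 5: (15439/21570)²·(1−2470/15439)·38000/2470 = 6.6208235
  County 2: (6131/21570)²·(1−1113/6131)·30720/1113 = 1.8251045
  → Var(ȳ_str) = 8.445928.
Var(ȳ_srs) = (1 − 3583/21570)·89020/3583 = 20.718074.
deff = 8.445928 / 20.718074 = 0.4077.

0.4077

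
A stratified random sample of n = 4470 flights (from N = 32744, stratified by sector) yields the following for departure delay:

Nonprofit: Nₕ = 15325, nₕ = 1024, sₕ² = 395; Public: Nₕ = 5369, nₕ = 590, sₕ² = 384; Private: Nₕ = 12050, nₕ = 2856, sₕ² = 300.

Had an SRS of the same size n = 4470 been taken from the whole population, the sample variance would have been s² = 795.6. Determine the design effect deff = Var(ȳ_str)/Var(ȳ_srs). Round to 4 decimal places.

Var(ȳ_str) = Σ Wₕ²(1−fₕ)sₕ²/nₕ with Wₕ = Nₕ/32744:
  Nonprofit: (15325/32744)²·(1−1024/15325)·395/1024 = 0.078849794
  Public: (5369/32744)²·(1−590/5369)·384/590 = 0.01557565
  Private: (12050/32744)²·(1−2856/12050)·300/2856 = 0.010854033
  → Var(ȳ_str) = 0.10527948.
Var(ȳ_srs) = (1 − 4470/32744)·795.6/4470 = 0.153689.
deff = 0.10527948 / 0.153689 = 0.6850.

0.6850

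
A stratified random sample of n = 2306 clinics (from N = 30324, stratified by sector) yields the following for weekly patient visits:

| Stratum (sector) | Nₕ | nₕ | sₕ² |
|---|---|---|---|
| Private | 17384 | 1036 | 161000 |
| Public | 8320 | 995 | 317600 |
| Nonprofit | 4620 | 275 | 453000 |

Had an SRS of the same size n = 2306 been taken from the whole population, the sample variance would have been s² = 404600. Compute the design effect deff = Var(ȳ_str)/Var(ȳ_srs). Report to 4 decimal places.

0.6486

Var(ȳ_str) = Σ Wₕ²(1−fₕ)sₕ²/nₕ with Wₕ = Nₕ/30324:
  Private: (17384/30324)²·(1−1036/17384)·161000/1036 = 48.029436
  Public: (8320/30324)²·(1−995/8320)·317600/995 = 21.155115
  Nonprofit: (4620/30324)²·(1−275/4620)·453000/275 = 35.960381
  → Var(ȳ_str) = 105.14493.
Var(ȳ_srs) = (1 − 2306/30324)·404600/2306 = 162.11277.
deff = 105.14493 / 162.11277 = 0.6486.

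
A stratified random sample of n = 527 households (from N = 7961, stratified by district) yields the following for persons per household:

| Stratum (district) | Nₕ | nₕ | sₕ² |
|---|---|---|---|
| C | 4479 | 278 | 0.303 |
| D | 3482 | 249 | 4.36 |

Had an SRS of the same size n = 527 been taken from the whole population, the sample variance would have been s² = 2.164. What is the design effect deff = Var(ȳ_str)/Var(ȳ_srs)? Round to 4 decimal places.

Var(ȳ_str) = Σ Wₕ²(1−fₕ)sₕ²/nₕ with Wₕ = Nₕ/7961:
  C: (4479/7961)²·(1−278/4479)·0.303/278 = 3.2359092 × 10^-4
  D: (3482/7961)²·(1−249/3482)·4.36/249 = 0.003110186
  → Var(ȳ_str) = 0.0034337769.
Var(ȳ_srs) = (1 − 527/7961)·2.164/527 = 0.0038344367.
deff = 0.0034337769 / 0.0038344367 = 0.8955.

0.8955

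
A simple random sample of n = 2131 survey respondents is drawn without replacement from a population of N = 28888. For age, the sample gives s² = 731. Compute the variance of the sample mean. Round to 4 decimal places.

Under SRS without replacement, Var(ȳ) = (1 − f)·s²/n with f = n/N = 2131/28888 = 0.07376765.
Var(ȳ) = (1 − 0.07376765)·731/2131 = 0.92623235·0.34303144 = 0.31772682.

0.3177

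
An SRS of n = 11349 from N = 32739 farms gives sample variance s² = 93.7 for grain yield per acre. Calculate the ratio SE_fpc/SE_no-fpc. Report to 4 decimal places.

f = n/N = 11349/32739 = 0.34665078.
SE_no-fpc = √(s²/n) = 0.090863821; SE_fpc = √((1−f)s²/n) = 0.073445245.
Ratio = √(1−f) = 0.80830020.

0.8083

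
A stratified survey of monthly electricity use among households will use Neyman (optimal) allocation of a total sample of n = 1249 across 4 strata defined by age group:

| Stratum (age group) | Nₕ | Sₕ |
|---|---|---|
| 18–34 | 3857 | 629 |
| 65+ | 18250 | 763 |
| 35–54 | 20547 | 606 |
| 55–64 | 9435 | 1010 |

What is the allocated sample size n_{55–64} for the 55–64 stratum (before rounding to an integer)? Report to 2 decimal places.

Neyman allocation: nₕ = n·NₕSₕ / Σⱼ NⱼSⱼ.
Σ NⱼSⱼ = 3857·629 + 18250·763 + 20547·606 + 9435·1010 = 3.8331635 × 10^7.
n_{55–64} = 1249·9435·1010 / (3.8331635 × 10^7) = 310.50.

310.50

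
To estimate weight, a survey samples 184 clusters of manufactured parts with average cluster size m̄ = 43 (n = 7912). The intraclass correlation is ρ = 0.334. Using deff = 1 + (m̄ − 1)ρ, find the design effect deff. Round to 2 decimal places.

deff = 1 + (43 − 1)·0.334 = 1 + 14.028 = 15.028.

15.03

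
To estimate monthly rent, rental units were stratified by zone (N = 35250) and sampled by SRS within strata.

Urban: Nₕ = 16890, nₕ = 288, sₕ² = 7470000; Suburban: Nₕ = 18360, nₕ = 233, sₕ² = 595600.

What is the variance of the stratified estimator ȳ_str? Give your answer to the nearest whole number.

Var(ȳ_str) = Σₕ Wₕ²(1 − fₕ)sₕ²/nₕ with Wₕ = Nₕ/N, N = 35250.
Urban: Wₕ = 0.47914894; term = 0.47914894²·(1 − 0.01705151)·7470000/288 = 5853.2885.
Suburban: Wₕ = 0.52085106; term = 0.52085106²·(1 − 0.01269063)·595600/233 = 684.66659.
Sum = 6537.9551.

6538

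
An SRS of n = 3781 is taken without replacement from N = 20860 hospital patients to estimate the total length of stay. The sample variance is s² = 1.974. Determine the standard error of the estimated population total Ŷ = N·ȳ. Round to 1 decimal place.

431.3

Var(Ŷ) = N²·Var(ȳ) = N²·(1 − n/N)·s²/n.
f = 3781/20860 = 0.18125599; Var(ȳ) = 0.81874401·1.974/3781 = 4.2745323 × 10^-4.
Var(Ŷ) = 20860² · (4.2745323 × 10^-4) = 186001.83.
SE(Ŷ) = √(186001.83) = 431.3.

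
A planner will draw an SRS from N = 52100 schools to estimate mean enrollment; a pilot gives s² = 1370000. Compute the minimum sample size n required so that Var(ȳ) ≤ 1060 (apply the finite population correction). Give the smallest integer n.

Without fpc, n₀ = s²/D = 1370000/1060 = 1292.4528.
With fpc, (1 − n/N)·s²/n ≤ D requires n ≥ n₀/(1 + n₀/N) = 1292.4528/(1 + 1292.4528/52100) = 1261.1668.
Rounding up, n = 1262.

1262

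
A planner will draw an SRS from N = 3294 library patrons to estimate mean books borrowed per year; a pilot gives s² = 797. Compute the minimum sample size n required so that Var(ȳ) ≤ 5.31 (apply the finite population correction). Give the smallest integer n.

Without fpc, n₀ = s²/D = 797/5.31 = 150.0942.
With fpc, (1 − n/N)·s²/n ≤ D requires n ≥ n₀/(1 + n₀/N) = 150.0942/(1 + 150.0942/3294) = 143.5531.
Rounding up, n = 144.

144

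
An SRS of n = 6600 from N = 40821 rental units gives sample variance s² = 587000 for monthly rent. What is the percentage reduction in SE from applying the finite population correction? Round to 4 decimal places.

f = n/N = 6600/40821 = 0.16168149.
SE_no-fpc = √(s²/n) = 9.4307685; SE_fpc = √((1−f)s²/n) = 8.6347866.
Ratio = √(1−f) = 0.91559735. Reduction = 100·(1 − 0.91559735) = 8.4403%.

8.4403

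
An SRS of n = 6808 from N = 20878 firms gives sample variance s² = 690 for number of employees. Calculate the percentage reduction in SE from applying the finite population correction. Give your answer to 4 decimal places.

17.9077

f = n/N = 6808/20878 = 0.32608487.
SE_no-fpc = √(s²/n) = 0.31835727; SE_fpc = √((1−f)s²/n) = 0.26134691.
Ratio = √(1−f) = 0.82092334. Reduction = 100·(1 − 0.82092334) = 17.9077%.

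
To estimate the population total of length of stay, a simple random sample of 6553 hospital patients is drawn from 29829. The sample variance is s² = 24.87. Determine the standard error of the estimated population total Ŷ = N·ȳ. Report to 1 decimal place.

1623.3

Var(Ŷ) = N²·Var(ȳ) = N²·(1 − n/N)·s²/n.
f = 6553/29829 = 0.21968554; Var(ȳ) = 0.78031446·24.87/6553 = 0.0029614559.
Var(Ŷ) = 29829² · 0.0029614559 = 2.6350124 × 10^6.
SE(Ŷ) = √(2.6350124 × 10^6) = 1623.3.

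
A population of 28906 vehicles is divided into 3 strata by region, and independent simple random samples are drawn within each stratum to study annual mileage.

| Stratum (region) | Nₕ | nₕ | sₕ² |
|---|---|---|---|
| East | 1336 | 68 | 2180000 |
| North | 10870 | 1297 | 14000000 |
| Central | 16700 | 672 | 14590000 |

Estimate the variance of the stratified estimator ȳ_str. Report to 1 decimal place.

Var(ȳ_str) = Σₕ Wₕ²(1 − fₕ)sₕ²/nₕ with Wₕ = Nₕ/N, N = 28906.
East: Wₕ = 0.04621878; term = 0.04621878²·(1 − 0.05089820)·2180000/68 = 64.997596.
North: Wₕ = 0.37604650; term = 0.37604650²·(1 − 0.11931923)·14000000/1297 = 1344.2798.
Central: Wₕ = 0.57773473; term = 0.57773473²·(1 − 0.04023952)·14590000/672 = 6955.1392.
Sum = 8364.4166.

8364.4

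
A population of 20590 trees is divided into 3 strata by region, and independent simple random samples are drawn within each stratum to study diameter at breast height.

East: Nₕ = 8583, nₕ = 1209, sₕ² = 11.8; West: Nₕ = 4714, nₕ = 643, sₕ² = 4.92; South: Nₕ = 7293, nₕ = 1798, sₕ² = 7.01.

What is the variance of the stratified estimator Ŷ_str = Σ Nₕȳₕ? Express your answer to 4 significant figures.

920800

Var(Ŷ_str) = Σₕ Nₕ²(1 − fₕ)sₕ²/nₕ.
East: 8583²·(1 − 1209/8583)·11.8/1209 = 617728.95.
West: 4714²·(1 − 643/4714)·4.92/643 = 146840.15.
South: 7293²·(1 − 1798/7293)·7.01/1798 = 156243.6.
Sum = 920812.7.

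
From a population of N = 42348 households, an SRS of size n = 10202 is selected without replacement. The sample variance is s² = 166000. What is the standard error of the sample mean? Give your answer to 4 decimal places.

3.5145

Under SRS without replacement, Var(ȳ) = (1 − f)·s²/n with f = n/N = 10202/42348 = 0.24090866.
Var(ȳ) = (1 − 0.24090866)·166000/10202 = 0.75909134·16.271319 = 12.351418.
SE(ȳ) = √(12.351418) = 3.5145.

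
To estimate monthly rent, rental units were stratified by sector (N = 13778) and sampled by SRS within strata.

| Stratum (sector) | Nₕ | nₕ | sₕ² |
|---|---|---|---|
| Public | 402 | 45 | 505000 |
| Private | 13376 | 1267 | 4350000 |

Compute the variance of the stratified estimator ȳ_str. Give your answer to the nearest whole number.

2938

Var(ȳ_str) = Σₕ Wₕ²(1 − fₕ)sₕ²/nₕ with Wₕ = Nₕ/N, N = 13778.
Public: Wₕ = 0.02917695; term = 0.02917695²·(1 − 0.11194030)·505000/45 = 8.4840022.
Private: Wₕ = 0.97082305; term = 0.97082305²·(1 − 0.09472189)·4350000/1267 = 2929.374.
Sum = 2937.858.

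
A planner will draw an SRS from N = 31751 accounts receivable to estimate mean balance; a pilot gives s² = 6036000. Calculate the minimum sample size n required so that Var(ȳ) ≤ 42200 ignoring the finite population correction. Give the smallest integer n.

144

Without fpc, n₀ = s²/D = 6036000/42200 = 143.0332.
Rounding up, n = 144.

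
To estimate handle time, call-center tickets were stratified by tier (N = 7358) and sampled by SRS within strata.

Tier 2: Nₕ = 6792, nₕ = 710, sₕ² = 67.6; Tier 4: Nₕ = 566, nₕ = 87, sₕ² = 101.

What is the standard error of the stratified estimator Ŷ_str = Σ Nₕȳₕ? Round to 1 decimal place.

2061.0

Var(Ŷ_str) = Σₕ Nₕ²(1 − fₕ)sₕ²/nₕ.
Tier 2: 6792²·(1 − 710/6792)·67.6/710 = 3.9330769 × 10^6.
Tier 4: 566²·(1 − 87/566)·101/87 = 314741.54.
Sum = 4.2478184 × 10^6.
SE = √(4.2478184 × 10^6) = 2061.0.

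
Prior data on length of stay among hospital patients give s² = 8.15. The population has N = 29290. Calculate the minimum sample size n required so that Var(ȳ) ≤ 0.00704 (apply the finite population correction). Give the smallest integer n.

Without fpc, n₀ = s²/D = 8.15/0.00704 = 1157.6705.
With fpc, (1 − n/N)·s²/n ≤ D requires n ≥ n₀/(1 + n₀/N) = 1157.6705/(1 + 1157.6705/29290) = 1113.6540.
Rounding up, n = 1114.

1114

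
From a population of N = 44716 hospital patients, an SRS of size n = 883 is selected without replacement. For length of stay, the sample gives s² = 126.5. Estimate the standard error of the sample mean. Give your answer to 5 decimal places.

Under SRS without replacement, Var(ȳ) = (1 − f)·s²/n with f = n/N = 883/44716 = 0.01974685.
Var(ȳ) = (1 − 0.01974685)·126.5/883 = 0.98025315·0.14326161 = 0.14043264.
SE(ȳ) = √(0.14043264) = 0.37474.

0.37474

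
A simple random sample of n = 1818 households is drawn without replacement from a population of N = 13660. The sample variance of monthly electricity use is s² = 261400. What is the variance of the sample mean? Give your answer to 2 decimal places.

124.65

Under SRS without replacement, Var(ȳ) = (1 − f)·s²/n with f = n/N = 1818/13660 = 0.13308931.
Var(ȳ) = (1 − 0.13308931)·261400/1818 = 0.86691069·143.78438 = 124.64821.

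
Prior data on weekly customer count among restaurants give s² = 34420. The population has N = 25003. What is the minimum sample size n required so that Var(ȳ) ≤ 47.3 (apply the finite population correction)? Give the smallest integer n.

Without fpc, n₀ = s²/D = 34420/47.3 = 727.6956.
With fpc, (1 − n/N)·s²/n ≤ D requires n ≥ n₀/(1 + n₀/N) = 727.6956/(1 + 727.6956/25003) = 707.1155.
Rounding up, n = 708.

708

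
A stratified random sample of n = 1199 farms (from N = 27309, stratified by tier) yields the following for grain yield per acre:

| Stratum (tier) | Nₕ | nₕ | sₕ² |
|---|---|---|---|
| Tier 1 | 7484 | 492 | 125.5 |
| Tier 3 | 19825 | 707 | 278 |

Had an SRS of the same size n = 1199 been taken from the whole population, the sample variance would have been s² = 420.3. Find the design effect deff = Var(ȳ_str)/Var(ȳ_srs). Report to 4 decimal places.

Var(ȳ_str) = Σ Wₕ²(1−fₕ)sₕ²/nₕ with Wₕ = Nₕ/27309:
  Tier 1: (7484/27309)²·(1−492/7484)·125.5/492 = 0.017897906
  Tier 3: (19825/27309)²·(1−707/19825)·278/707 = 0.19983403
  → Var(ȳ_str) = 0.21773194.
Var(ȳ_srs) = (1 − 1199/27309)·420.3/1199 = 0.33515159.
deff = 0.21773194 / 0.33515159 = 0.6497.

0.6497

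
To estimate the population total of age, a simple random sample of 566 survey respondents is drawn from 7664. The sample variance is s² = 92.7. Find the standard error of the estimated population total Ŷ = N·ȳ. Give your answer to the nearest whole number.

Var(Ŷ) = N²·Var(ȳ) = N²·(1 − n/N)·s²/n.
f = 566/7664 = 0.07385177; Var(ȳ) = 0.92614823·92.7/566 = 0.15168541.
Var(Ŷ) = 7664² · 0.15168541 = 8.9095302 × 10^6.
SE(Ŷ) = √(8.9095302 × 10^6) = 2985.

2985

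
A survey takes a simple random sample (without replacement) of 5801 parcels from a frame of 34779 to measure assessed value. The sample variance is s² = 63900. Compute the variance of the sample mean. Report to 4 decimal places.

9.1780

Under SRS without replacement, Var(ȳ) = (1 − f)·s²/n with f = n/N = 5801/34779 = 0.16679606.
Var(ȳ) = (1 − 0.16679606)·63900/5801 = 0.83320394·11.015342 = 9.1780266.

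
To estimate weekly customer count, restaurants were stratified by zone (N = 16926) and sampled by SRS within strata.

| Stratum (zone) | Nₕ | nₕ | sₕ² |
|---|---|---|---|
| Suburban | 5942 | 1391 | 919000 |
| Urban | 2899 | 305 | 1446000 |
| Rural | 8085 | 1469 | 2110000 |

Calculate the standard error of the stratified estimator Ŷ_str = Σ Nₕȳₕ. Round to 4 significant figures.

Var(Ŷ_str) = Σₕ Nₕ²(1 − fₕ)sₕ²/nₕ.
Suburban: 5942²·(1 − 1391/5942)·919000/1391 = 1.7866022 × 10^10.
Urban: 2899²·(1 − 305/2899)·1446000/305 = 3.5652225 × 10^10.
Rural: 8085²·(1 − 1469/8085)·2110000/1469 = 7.6830946 × 10^10.
Sum = 1.3034919 × 10^11.
SE = √(1.3034919 × 10^11) = 361000.

361000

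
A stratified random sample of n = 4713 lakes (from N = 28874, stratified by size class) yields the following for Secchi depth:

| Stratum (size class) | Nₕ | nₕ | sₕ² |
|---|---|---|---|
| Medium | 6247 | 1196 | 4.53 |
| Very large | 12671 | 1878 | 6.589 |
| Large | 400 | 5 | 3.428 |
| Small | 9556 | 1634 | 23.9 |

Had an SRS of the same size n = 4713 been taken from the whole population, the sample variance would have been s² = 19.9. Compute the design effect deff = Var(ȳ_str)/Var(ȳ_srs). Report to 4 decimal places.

Var(ȳ_str) = Σ Wₕ²(1−fₕ)sₕ²/nₕ with Wₕ = Nₕ/28874:
  Medium: (6247/28874)²·(1−1196/6247)·4.53/1196 = 1.4335142 × 10^-4
  Very large: (12671/28874)²·(1−1878/12671)·6.589/1878 = 5.7552353 × 10^-4
  Large: (400/28874)²·(1−5/400)·3.428/5 = 1.2993136 × 10^-4
  Small: (9556/28874)²·(1−1634/9556)·23.9/1634 = 0.0013281371
  → Var(ȳ_str) = 0.0021769434.
Var(ȳ_srs) = (1 − 4713/28874)·19.9/4713 = 0.0035331623.
deff = 0.0021769434 / 0.0035331623 = 0.6161.

0.6161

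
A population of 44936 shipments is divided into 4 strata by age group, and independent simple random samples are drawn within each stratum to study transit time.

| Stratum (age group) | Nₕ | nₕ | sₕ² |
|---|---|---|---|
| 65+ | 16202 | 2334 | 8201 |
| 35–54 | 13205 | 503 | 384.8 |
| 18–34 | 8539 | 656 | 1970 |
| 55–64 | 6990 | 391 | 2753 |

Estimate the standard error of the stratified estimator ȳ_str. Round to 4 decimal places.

0.8459

Var(ȳ_str) = Σₕ Wₕ²(1 − fₕ)sₕ²/nₕ with Wₕ = Nₕ/N, N = 44936.
65+: Wₕ = 0.36055724; term = 0.36055724²·(1 − 0.14405629)·8201/2334 = 0.39098455.
35–54: Wₕ = 0.29386238; term = 0.29386238²·(1 − 0.03809163)·384.8/503 = 0.063546081.
18–34: Wₕ = 0.19002581; term = 0.19002581²·(1 − 0.07682398)·1970/656 = 0.10010877.
55–64: Wₕ = 0.15555457; term = 0.15555457²·(1 − 0.05593705)·2753/391 = 0.16084069.
Sum = 0.71548009.
SE = √(0.71548009) = 0.8459.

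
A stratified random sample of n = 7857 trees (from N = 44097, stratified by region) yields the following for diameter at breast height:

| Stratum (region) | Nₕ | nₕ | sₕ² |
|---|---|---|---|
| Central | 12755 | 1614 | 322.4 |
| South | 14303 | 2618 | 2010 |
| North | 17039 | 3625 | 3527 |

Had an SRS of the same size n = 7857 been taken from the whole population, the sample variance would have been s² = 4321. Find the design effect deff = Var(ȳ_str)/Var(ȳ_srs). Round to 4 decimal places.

0.4313

Var(ȳ_str) = Σ Wₕ²(1−fₕ)sₕ²/nₕ with Wₕ = Nₕ/44097:
  Central: (12755/44097)²·(1−1614/12755)·322.4/1614 = 0.014597485
  South: (14303/44097)²·(1−2618/14303)·2010/2618 = 0.065987881
  North: (17039/44097)²·(1−3625/17039)·3527/3625 = 0.11436201
  → Var(ȳ_str) = 0.19494738.
Var(ȳ_srs) = (1 − 7857/44097)·4321/7857 = 0.45196693.
deff = 0.19494738 / 0.45196693 = 0.4313.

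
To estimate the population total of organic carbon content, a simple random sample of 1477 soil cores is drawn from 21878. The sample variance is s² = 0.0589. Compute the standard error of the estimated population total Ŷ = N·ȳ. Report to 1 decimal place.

133.4

Var(Ŷ) = N²·Var(ȳ) = N²·(1 − n/N)·s²/n.
f = 1477/21878 = 0.06751074; Var(ȳ) = 0.93248926·0.0589/1477 = 3.7185929 × 10^-5.
Var(Ŷ) = 21878² · (3.7185929 × 10^-5) = 17798.929.
SE(Ŷ) = √(17798.929) = 133.4.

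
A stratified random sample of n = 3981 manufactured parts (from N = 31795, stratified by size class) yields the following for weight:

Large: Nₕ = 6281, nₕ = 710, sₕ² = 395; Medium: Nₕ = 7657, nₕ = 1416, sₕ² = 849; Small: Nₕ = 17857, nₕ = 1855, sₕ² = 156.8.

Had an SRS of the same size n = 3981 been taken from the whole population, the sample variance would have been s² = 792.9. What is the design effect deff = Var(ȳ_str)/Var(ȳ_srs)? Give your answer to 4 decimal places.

Var(ȳ_str) = Σ Wₕ²(1−fₕ)sₕ²/nₕ with Wₕ = Nₕ/31795:
  Large: (6281/31795)²·(1−710/6281)·395/710 = 0.019256752
  Medium: (7657/31795)²·(1−1416/7657)·849/1416 = 0.028342595
  Small: (17857/31795)²·(1−1855/17857)·156.8/1855 = 0.023892811
  → Var(ȳ_str) = 0.071492158.
Var(ȳ_srs) = (1 − 3981/31795)·792.9/3981 = 0.17423318.
deff = 0.071492158 / 0.17423318 = 0.4103.

0.4103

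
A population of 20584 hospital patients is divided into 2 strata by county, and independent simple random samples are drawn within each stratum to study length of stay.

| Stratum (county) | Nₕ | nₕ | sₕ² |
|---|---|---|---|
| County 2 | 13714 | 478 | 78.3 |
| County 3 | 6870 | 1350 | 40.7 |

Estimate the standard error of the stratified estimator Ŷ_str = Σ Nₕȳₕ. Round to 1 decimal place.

5556.7

Var(Ŷ_str) = Σₕ Nₕ²(1 − fₕ)sₕ²/nₕ.
County 2: 13714²·(1 − 478/13714)·78.3/478 = 2.9734098 × 10^7.
County 3: 6870²·(1 − 1350/6870)·40.7/1350 = 1.1432901 × 10^6.
Sum = 3.0877388 × 10^7.
SE = √(3.0877388 × 10^7) = 5556.7.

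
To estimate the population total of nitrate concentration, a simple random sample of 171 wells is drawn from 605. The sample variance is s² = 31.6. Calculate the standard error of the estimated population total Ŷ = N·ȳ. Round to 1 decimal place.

220.3

Var(Ŷ) = N²·Var(ȳ) = N²·(1 − n/N)·s²/n.
f = 171/605 = 0.28264463; Var(ȳ) = 0.71735537·31.6/171 = 0.13256392.
Var(Ŷ) = 605² · 0.13256392 = 48521.709.
SE(Ŷ) = √(48521.709) = 220.3.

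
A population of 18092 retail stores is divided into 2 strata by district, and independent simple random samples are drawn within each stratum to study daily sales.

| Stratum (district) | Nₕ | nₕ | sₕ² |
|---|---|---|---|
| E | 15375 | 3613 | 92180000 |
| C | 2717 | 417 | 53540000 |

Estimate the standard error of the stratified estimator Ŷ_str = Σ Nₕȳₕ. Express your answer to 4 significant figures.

2.327 × 10^6

Var(Ŷ_str) = Σₕ Nₕ²(1 − fₕ)sₕ²/nₕ.
E: 15375²·(1 − 3613/15375)·92180000/3613 = 4.6138667 × 10^12.
C: 2717²·(1 − 417/2717)·53540000/417 = 8.0234248 × 10^11.
Sum = 5.4162092 × 10^12.
SE = √(5.4162092 × 10^12) = 2.327 × 10^6.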